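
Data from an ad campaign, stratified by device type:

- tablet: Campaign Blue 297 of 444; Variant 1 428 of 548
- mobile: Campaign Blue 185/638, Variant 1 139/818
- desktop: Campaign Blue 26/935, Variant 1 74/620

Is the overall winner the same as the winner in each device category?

Tablet: Campaign Blue 297/444 = 66.9%, Variant 1 428/548 = 78.1% → Variant 1
Mobile: Campaign Blue 185/638 = 29.0%, Variant 1 139/818 = 17.0% → Campaign Blue
Desktop: Campaign Blue 26/935 = 2.8%, Variant 1 74/620 = 11.9% → Variant 1
Overall: Campaign Blue 508/2017 = 25.2%, Variant 1 641/1986 = 32.3% → Variant 1
Neither sweeps: Campaign Blue wins 1 of 3 groups, Variant 1 wins 2. Variant 1 wins overall but not every group — no Simpson reversal.

No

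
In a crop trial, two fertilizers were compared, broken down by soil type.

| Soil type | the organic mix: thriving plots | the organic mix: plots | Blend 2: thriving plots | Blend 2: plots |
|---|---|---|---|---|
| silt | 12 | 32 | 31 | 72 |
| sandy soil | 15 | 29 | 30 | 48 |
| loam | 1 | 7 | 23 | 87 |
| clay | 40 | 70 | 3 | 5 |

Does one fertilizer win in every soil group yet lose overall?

Silt: the organic mix 12/32 = 37.5%, Blend 2 31/72 = 43.1% → Blend 2
Sandy soil: the organic mix 15/29 = 51.7%, Blend 2 30/48 = 62.5% → Blend 2
Loam: the organic mix 1/7 = 14.3%, Blend 2 23/87 = 26.4% → Blend 2
Clay: the organic mix 40/70 = 57.1%, Blend 2 3/5 = 60.0% → Blend 2
Overall: the organic mix 68/138 = 49.3%, Blend 2 87/212 = 41.0% → the organic mix
Blend 2 wins each soil group but the organic mix wins overall — the comparison reverses. Blend 2's plots skew toward loam, which has a lower base rate.

Yes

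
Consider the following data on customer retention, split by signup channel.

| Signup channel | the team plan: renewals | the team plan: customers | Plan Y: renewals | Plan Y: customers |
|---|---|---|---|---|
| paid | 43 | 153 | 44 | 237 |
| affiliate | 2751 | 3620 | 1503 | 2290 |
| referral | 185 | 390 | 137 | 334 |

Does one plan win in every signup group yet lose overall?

No

Paid: the team plan 43/153 = 28.1%, Plan Y 44/237 = 18.6% → the team plan
Affiliate: the team plan 2751/3620 = 76.0%, Plan Y 1503/2290 = 65.6% → the team plan
Referral: the team plan 185/390 = 47.4%, Plan Y 137/334 = 41.0% → the team plan
Overall: the team plan 2979/4163 = 71.6%, Plan Y 1684/2861 = 58.9% → the team plan
The team plan wins overall and in every signup group — no reversal.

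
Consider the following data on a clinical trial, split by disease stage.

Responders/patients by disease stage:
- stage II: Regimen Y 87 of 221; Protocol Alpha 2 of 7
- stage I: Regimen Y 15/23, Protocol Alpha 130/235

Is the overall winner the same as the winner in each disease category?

Stage II: Regimen Y 87/221 = 39.4%, Protocol Alpha 2/7 = 28.6% → Regimen Y
Stage I: Regimen Y 15/23 = 65.2%, Protocol Alpha 130/235 = 55.3% → Regimen Y
Overall: Regimen Y 102/244 = 41.8%, Protocol Alpha 132/242 = 54.5% → Protocol Alpha
Regimen Y wins each disease group but Protocol Alpha wins overall — the comparison reverses. Regimen Y's patients skew toward stage II, which has a lower base rate.

No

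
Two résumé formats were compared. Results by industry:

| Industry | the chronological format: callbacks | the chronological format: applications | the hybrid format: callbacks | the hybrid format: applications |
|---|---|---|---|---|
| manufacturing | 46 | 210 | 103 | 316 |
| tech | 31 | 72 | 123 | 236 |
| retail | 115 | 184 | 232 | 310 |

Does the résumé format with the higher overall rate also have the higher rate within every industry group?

Yes

Manufacturing: the chronological format 46/210 = 21.9%, the hybrid format 103/316 = 32.6% → the hybrid format
Tech: the chronological format 31/72 = 43.1%, the hybrid format 123/236 = 52.1% → the hybrid format
Retail: the chronological format 115/184 = 62.5%, the hybrid format 232/310 = 74.8% → the hybrid format
Overall: the chronological format 192/466 = 41.2%, the hybrid format 458/862 = 53.1% → the hybrid format
The hybrid format wins overall and in every industry group — no reversal.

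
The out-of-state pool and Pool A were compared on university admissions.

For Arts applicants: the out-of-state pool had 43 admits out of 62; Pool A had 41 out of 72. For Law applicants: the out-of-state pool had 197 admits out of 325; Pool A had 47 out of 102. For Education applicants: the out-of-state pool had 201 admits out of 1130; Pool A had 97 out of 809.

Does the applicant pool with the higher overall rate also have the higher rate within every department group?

Arts: the out-of-state pool 43/62 = 69.4%, Pool A 41/72 = 56.9% → the out-of-state pool
Law: the out-of-state pool 197/325 = 60.6%, Pool A 47/102 = 46.1% → the out-of-state pool
Education: the out-of-state pool 201/1130 = 17.8%, Pool A 97/809 = 12.0% → the out-of-state pool
Overall: the out-of-state pool 441/1517 = 29.1%, Pool A 185/983 = 18.8% → the out-of-state pool
The out-of-state pool wins overall and in every department group — no reversal.

Yes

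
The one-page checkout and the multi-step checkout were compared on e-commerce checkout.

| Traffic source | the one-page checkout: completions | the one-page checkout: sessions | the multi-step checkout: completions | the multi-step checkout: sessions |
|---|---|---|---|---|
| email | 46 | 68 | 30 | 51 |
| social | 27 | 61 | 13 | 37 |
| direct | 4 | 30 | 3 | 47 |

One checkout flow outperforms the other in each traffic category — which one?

Email: the one-page checkout 46/68 = 67.6%, the multi-step checkout 30/51 = 58.8% → the one-page checkout
Social: the one-page checkout 27/61 = 44.3%, the multi-step checkout 13/37 = 35.1% → the one-page checkout
Direct: the one-page checkout 4/30 = 13.3%, the multi-step checkout 3/47 = 6.4% → the one-page checkout
The one-page checkout has the higher rate in all 3 groups.

the one-page checkout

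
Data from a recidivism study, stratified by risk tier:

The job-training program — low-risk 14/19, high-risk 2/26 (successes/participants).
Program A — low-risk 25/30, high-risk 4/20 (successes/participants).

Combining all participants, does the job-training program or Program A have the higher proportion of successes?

Program A

Low-risk: the job-training program 14/19 = 73.7%, Program A 25/30 = 83.3% → Program A
High-risk: the job-training program 2/26 = 7.7%, Program A 4/20 = 20.0% → Program A
Overall: the job-training program 16/45 = 35.6%, Program A 29/50 = 58.0% → Program A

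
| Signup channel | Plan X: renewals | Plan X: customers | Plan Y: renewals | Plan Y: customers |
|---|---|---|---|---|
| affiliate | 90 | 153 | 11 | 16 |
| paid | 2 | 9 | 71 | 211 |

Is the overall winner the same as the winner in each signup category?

Affiliate: Plan X 90/153 = 58.8%, Plan Y 11/16 = 68.8% → Plan Y
Paid: Plan X 2/9 = 22.2%, Plan Y 71/211 = 33.6% → Plan Y
Overall: Plan X 92/162 = 56.8%, Plan Y 82/227 = 36.1% → Plan X
Plan Y wins each signup group but Plan X wins overall — the comparison reverses. Plan Y's customers skew toward paid, which has a lower base rate.

No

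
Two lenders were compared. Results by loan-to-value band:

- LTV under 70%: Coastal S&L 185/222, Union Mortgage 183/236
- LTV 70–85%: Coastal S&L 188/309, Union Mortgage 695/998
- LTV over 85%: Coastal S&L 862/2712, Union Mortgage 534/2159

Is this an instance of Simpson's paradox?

No

LTV under 70%: Coastal S&L 185/222 = 83.3%, Union Mortgage 183/236 = 77.5% → Coastal S&L
LTV 70–85%: Coastal S&L 188/309 = 60.8%, Union Mortgage 695/998 = 69.6% → Union Mortgage
LTV over 85%: Coastal S&L 862/2712 = 31.8%, Union Mortgage 534/2159 = 24.7% → Coastal S&L
Overall: Coastal S&L 1235/3243 = 38.1%, Union Mortgage 1412/3393 = 41.6% → Union Mortgage
Neither sweeps: Coastal S&L wins 2 of 3 groups, Union Mortgage wins 1. Union Mortgage wins overall but not every group — no Simpson reversal.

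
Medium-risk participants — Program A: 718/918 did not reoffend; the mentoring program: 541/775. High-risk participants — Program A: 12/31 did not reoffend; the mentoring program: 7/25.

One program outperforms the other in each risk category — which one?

Medium-risk: Program A 718/918 = 78.2%, the mentoring program 541/775 = 69.8% → Program A
High-risk: Program A 12/31 = 38.7%, the mentoring program 7/25 = 28.0% → Program A
Program A has the higher rate in both groups.

Program A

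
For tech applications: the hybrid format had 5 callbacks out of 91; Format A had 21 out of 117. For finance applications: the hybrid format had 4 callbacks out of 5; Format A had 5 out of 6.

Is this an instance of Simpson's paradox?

No

Tech: the hybrid format 5/91 = 5.5%, Format A 21/117 = 17.9% → Format A
Finance: the hybrid format 4/5 = 80.0%, Format A 5/6 = 83.3% → Format A
Overall: the hybrid format 9/96 = 9.4%, Format A 26/123 = 21.1% → Format A
Format A wins overall and in every industry group — no reversal.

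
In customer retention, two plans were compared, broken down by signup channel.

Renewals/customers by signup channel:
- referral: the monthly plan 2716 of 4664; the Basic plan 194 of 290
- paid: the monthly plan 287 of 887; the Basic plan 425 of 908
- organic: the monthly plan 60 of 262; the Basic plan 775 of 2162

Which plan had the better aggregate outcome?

Referral: the monthly plan 2716/4664 = 58.2%, the Basic plan 194/290 = 66.9% → the Basic plan
Paid: the monthly plan 287/887 = 32.4%, the Basic plan 425/908 = 46.8% → the Basic plan
Organic: the monthly plan 60/262 = 22.9%, the Basic plan 775/2162 = 35.8% → the Basic plan
Overall: the monthly plan 3063/5813 = 52.7%, the Basic plan 1394/3360 = 41.5% → the monthly plan
(The Basic plan wins every signup group but the monthly plan wins overall — the Basic plan's customers skew toward the low-rate organic group.)

the monthly plan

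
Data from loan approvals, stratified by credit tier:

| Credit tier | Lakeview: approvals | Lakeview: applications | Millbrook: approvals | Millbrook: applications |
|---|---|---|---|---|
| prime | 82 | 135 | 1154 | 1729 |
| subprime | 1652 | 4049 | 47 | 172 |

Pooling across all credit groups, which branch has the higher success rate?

Millbrook

Prime: Lakeview 82/135 = 60.7%, Millbrook 1154/1729 = 66.7% → Millbrook
Subprime: Lakeview 1652/4049 = 40.8%, Millbrook 47/172 = 27.3% → Lakeview
Overall: Lakeview 1734/4184 = 41.4%, Millbrook 1201/1901 = 63.2% → Millbrook
(Neither sweeps every credit group, but Millbrook has the higher pooled rate.)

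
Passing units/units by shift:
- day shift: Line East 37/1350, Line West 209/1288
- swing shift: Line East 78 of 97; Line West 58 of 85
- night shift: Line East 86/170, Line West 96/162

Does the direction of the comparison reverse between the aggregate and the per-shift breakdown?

Day shift: Line East 37/1350 = 2.7%, Line West 209/1288 = 16.2% → Line West
Swing shift: Line East 78/97 = 80.4%, Line West 58/85 = 68.2% → Line East
Night shift: Line East 86/170 = 50.6%, Line West 96/162 = 59.3% → Line West
Overall: Line East 201/1617 = 12.4%, Line West 363/1535 = 23.6% → Line West
Neither sweeps: Line East wins 1 of 3 groups, Line West wins 2. Line West wins overall but not every group — no Simpson reversal.

No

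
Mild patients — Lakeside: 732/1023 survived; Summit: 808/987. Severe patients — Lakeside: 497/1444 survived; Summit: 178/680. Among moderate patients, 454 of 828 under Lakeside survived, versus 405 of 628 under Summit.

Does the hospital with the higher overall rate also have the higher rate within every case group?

Mild: Lakeside 732/1023 = 71.6%, Summit 808/987 = 81.9% → Summit
Severe: Lakeside 497/1444 = 34.4%, Summit 178/680 = 26.2% → Lakeside
Moderate: Lakeside 454/828 = 54.8%, Summit 405/628 = 64.5% → Summit
Overall: Lakeside 1683/3295 = 51.1%, Summit 1391/2295 = 60.6% → Summit
Neither sweeps: Lakeside wins 1 of 3 groups, Summit wins 2. Summit wins overall but not every group — no Simpson reversal.

No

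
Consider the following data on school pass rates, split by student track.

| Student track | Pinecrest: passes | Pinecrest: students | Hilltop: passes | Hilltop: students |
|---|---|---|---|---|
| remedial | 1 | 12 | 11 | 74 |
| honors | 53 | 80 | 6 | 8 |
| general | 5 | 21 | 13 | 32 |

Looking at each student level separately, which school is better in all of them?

Remedial: Pinecrest 1/12 = 8.3%, Hilltop 11/74 = 14.9% → Hilltop
Honors: Pinecrest 53/80 = 66.2%, Hilltop 6/8 = 75.0% → Hilltop
General: Pinecrest 5/21 = 23.8%, Hilltop 13/32 = 40.6% → Hilltop
Hilltop has the higher rate in all 3 groups.

Hilltop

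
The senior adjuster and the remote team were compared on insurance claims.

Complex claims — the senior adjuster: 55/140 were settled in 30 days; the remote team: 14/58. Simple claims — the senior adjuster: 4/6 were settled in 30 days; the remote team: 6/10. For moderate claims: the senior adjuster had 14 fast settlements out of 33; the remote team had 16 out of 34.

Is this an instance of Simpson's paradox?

No

Complex: the senior adjuster 55/140 = 39.3%, the remote team 14/58 = 24.1% → the senior adjuster
Simple: the senior adjuster 4/6 = 66.7%, the remote team 6/10 = 60.0% → the senior adjuster
Moderate: the senior adjuster 14/33 = 42.4%, the remote team 16/34 = 47.1% → the remote team
Overall: the senior adjuster 73/179 = 40.8%, the remote team 36/102 = 35.3% → the senior adjuster
Neither sweeps: the senior adjuster wins 2 of 3 groups, the remote team wins 1. The senior adjuster wins overall but not every group — no Simpson reversal.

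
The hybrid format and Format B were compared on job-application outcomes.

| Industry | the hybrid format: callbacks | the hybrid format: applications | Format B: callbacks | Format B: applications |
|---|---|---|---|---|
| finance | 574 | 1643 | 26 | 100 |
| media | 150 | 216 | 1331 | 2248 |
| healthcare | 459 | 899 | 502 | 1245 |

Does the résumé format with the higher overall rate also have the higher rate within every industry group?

No

Finance: the hybrid format 574/1643 = 34.9%, Format B 26/100 = 26.0% → the hybrid format
Media: the hybrid format 150/216 = 69.4%, Format B 1331/2248 = 59.2% → the hybrid format
Healthcare: the hybrid format 459/899 = 51.1%, Format B 502/1245 = 40.3% → the hybrid format
Overall: the hybrid format 1183/2758 = 42.9%, Format B 1859/3593 = 51.7% → Format B
The hybrid format wins each industry group but Format B wins overall — the comparison reverses. The hybrid format's applications skew toward finance, which has a lower base rate.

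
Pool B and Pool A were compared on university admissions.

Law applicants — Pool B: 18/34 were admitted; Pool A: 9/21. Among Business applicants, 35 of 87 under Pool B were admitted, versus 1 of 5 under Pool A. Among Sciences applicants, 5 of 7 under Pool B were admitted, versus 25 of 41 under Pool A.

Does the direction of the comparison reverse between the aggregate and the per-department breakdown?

Law: Pool B 18/34 = 52.9%, Pool A 9/21 = 42.9% → Pool B
Business: Pool B 35/87 = 40.2%, Pool A 1/5 = 20.0% → Pool B
Sciences: Pool B 5/7 = 71.4%, Pool A 25/41 = 61.0% → Pool B
Overall: Pool B 58/128 = 45.3%, Pool A 35/67 = 52.2% → Pool A
Pool B wins each department group but Pool A wins overall — the comparison reverses. Pool B's applicants skew toward Business, which has a lower base rate.

Yes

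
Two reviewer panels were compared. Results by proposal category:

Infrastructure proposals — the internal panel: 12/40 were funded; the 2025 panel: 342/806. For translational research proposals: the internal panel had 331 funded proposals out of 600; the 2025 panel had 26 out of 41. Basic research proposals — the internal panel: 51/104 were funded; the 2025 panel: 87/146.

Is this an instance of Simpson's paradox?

Infrastructure: the internal panel 12/40 = 30.0%, the 2025 panel 342/806 = 42.4% → the 2025 panel
Translational research: the internal panel 331/600 = 55.2%, the 2025 panel 26/41 = 63.4% → the 2025 panel
Basic research: the internal panel 51/104 = 49.0%, the 2025 panel 87/146 = 59.6% → the 2025 panel
Overall: the internal panel 394/744 = 53.0%, the 2025 panel 455/993 = 45.8% → the internal panel
The 2025 panel wins each proposal group but the internal panel wins overall — the comparison reverses. The 2025 panel's proposals skew toward infrastructure, which has a lower base rate.

Yes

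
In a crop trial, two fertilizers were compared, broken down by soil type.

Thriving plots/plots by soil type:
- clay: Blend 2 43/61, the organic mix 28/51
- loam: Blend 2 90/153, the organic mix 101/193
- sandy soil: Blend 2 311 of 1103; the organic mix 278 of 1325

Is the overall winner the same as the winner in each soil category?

Yes

Clay: Blend 2 43/61 = 70.5%, the organic mix 28/51 = 54.9% → Blend 2
Loam: Blend 2 90/153 = 58.8%, the organic mix 101/193 = 52.3% → Blend 2
Sandy soil: Blend 2 311/1103 = 28.2%, the organic mix 278/1325 = 21.0% → Blend 2
Overall: Blend 2 444/1317 = 33.7%, the organic mix 407/1569 = 25.9% → Blend 2
Blend 2 wins overall and in every soil group — no reversal.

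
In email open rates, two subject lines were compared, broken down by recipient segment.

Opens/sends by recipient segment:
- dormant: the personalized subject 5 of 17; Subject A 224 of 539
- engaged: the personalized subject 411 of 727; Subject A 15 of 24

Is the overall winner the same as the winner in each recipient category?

No

Dormant: the personalized subject 5/17 = 29.4%, Subject A 224/539 = 41.6% → Subject A
Engaged: the personalized subject 411/727 = 56.5%, Subject A 15/24 = 62.5% → Subject A
Overall: the personalized subject 416/744 = 55.9%, Subject A 239/563 = 42.5% → the personalized subject
Subject A wins each recipient group but the personalized subject wins overall — the comparison reverses. Subject A's sends skew toward dormant, which has a lower base rate.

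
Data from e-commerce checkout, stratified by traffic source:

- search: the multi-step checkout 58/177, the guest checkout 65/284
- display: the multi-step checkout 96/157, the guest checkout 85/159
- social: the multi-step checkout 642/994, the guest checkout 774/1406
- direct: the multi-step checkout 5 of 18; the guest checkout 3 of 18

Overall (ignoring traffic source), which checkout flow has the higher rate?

Search: the multi-step checkout 58/177 = 32.8%, the guest checkout 65/284 = 22.9% → the multi-step checkout
Display: the multi-step checkout 96/157 = 61.1%, the guest checkout 85/159 = 53.5% → the multi-step checkout
Social: the multi-step checkout 642/994 = 64.6%, the guest checkout 774/1406 = 55.0% → the multi-step checkout
Direct: the multi-step checkout 5/18 = 27.8%, the guest checkout 3/18 = 16.7% → the multi-step checkout
Overall: the multi-step checkout 801/1346 = 59.5%, the guest checkout 927/1867 = 49.7% → the multi-step checkout

the multi-step checkout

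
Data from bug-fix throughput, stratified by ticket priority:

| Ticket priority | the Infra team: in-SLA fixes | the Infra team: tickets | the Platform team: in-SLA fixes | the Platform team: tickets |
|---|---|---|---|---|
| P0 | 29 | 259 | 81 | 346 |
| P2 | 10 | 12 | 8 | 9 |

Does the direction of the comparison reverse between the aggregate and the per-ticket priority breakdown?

P0: the Infra team 29/259 = 11.2%, the Platform team 81/346 = 23.4% → the Platform team
P2: the Infra team 10/12 = 83.3%, the Platform team 8/9 = 88.9% → the Platform team
Overall: the Infra team 39/271 = 14.4%, the Platform team 89/355 = 25.1% → the Platform team
The Platform team wins overall and in every ticket group — no reversal.

No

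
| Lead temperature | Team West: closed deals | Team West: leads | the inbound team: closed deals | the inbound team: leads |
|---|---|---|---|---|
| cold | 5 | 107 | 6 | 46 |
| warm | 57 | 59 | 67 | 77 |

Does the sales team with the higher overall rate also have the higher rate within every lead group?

No

Cold: Team West 5/107 = 4.7%, the inbound team 6/46 = 13.0% → the inbound team
Warm: Team West 57/59 = 96.6%, the inbound team 67/77 = 87.0% → Team West
Overall: Team West 62/166 = 37.3%, the inbound team 73/123 = 59.3% → the inbound team
Neither sweeps: Team West wins 1 of 2 groups, the inbound team wins 1. The inbound team wins overall but not every group — no Simpson reversal.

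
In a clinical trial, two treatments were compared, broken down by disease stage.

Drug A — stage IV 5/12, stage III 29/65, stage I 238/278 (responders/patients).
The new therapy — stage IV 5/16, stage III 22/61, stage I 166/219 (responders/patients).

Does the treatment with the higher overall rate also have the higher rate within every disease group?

Yes

Stage IV: Drug A 5/12 = 41.7%, the new therapy 5/16 = 31.2% → Drug A
Stage III: Drug A 29/65 = 44.6%, the new therapy 22/61 = 36.1% → Drug A
Stage I: Drug A 238/278 = 85.6%, the new therapy 166/219 = 75.8% → Drug A
Overall: Drug A 272/355 = 76.6%, the new therapy 193/296 = 65.2% → Drug A
Drug A wins overall and in every disease group — no reversal.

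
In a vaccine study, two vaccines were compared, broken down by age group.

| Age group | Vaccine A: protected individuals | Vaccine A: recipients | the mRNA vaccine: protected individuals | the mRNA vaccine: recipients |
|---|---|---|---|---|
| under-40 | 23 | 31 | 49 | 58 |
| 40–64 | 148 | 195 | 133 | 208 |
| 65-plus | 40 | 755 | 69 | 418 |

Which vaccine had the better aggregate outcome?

the mRNA vaccine

Under-40: Vaccine A 23/31 = 74.2%, the mRNA vaccine 49/58 = 84.5% → the mRNA vaccine
40–64: Vaccine A 148/195 = 75.9%, the mRNA vaccine 133/208 = 63.9% → Vaccine A
65-plus: Vaccine A 40/755 = 5.3%, the mRNA vaccine 69/418 = 16.5% → the mRNA vaccine
Overall: Vaccine A 211/981 = 21.5%, the mRNA vaccine 251/684 = 36.7% → the mRNA vaccine
(Neither sweeps every age group, but the mRNA vaccine has the higher pooled rate.)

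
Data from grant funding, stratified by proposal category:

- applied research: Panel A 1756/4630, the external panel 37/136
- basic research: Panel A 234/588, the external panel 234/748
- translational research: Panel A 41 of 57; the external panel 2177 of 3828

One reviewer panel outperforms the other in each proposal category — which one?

Applied research: Panel A 1756/4630 = 37.9%, the external panel 37/136 = 27.2% → Panel A
Basic research: Panel A 234/588 = 39.8%, the external panel 234/748 = 31.3% → Panel A
Translational research: Panel A 41/57 = 71.9%, the external panel 2177/3828 = 56.9% → Panel A
Panel A has the higher rate in all 3 groups.

Panel A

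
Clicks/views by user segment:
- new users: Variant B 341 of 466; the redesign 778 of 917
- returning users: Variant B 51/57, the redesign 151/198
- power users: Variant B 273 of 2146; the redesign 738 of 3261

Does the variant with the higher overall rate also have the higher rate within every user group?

New users: Variant B 341/466 = 73.2%, the redesign 778/917 = 84.8% → the redesign
Returning users: Variant B 51/57 = 89.5%, the redesign 151/198 = 76.3% → Variant B
Power users: Variant B 273/2146 = 12.7%, the redesign 738/3261 = 22.6% → the redesign
Overall: Variant B 665/2669 = 24.9%, the redesign 1667/4376 = 38.1% → the redesign
Neither sweeps: Variant B wins 1 of 3 groups, the redesign wins 2. The redesign wins overall but not every group — no Simpson reversal.

No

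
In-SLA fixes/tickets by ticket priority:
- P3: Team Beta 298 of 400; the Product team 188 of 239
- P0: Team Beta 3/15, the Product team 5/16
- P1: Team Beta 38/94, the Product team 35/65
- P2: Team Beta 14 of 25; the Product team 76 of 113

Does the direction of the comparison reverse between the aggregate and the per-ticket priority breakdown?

No

P3: Team Beta 298/400 = 74.5%, the Product team 188/239 = 78.7% → the Product team
P0: Team Beta 3/15 = 20.0%, the Product team 5/16 = 31.2% → the Product team
P1: Team Beta 38/94 = 40.4%, the Product team 35/65 = 53.8% → the Product team
P2: Team Beta 14/25 = 56.0%, the Product team 76/113 = 67.3% → the Product team
Overall: Team Beta 353/534 = 66.1%, the Product team 304/433 = 70.2% → the Product team
The Product team wins overall and in every ticket group — no reversal.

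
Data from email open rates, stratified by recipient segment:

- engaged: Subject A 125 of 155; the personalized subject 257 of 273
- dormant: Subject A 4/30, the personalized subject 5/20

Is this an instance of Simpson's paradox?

Engaged: Subject A 125/155 = 80.6%, the personalized subject 257/273 = 94.1% → the personalized subject
Dormant: Subject A 4/30 = 13.3%, the personalized subject 5/20 = 25.0% → the personalized subject
Overall: Subject A 129/185 = 69.7%, the personalized subject 262/293 = 89.4% → the personalized subject
The personalized subject wins overall and in every recipient group — no reversal.

No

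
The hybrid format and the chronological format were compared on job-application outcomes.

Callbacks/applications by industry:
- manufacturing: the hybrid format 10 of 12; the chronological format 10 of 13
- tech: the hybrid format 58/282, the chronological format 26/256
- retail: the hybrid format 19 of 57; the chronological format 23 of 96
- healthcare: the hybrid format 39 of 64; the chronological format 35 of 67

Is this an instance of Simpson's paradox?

No

Manufacturing: the hybrid format 10/12 = 83.3%, the chronological format 10/13 = 76.9% → the hybrid format
Tech: the hybrid format 58/282 = 20.6%, the chronological format 26/256 = 10.2% → the hybrid format
Retail: the hybrid format 19/57 = 33.3%, the chronological format 23/96 = 24.0% → the hybrid format
Healthcare: the hybrid format 39/64 = 60.9%, the chronological format 35/67 = 52.2% → the hybrid format
Overall: the hybrid format 126/415 = 30.4%, the chronological format 94/432 = 21.8% → the hybrid format
The hybrid format wins overall and in every industry group — no reversal.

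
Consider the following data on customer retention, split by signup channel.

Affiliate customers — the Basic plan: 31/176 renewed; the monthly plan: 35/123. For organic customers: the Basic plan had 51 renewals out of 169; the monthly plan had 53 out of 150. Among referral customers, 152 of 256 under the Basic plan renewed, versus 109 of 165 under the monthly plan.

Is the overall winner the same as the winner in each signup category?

Affiliate: the Basic plan 31/176 = 17.6%, the monthly plan 35/123 = 28.5% → the monthly plan
Organic: the Basic plan 51/169 = 30.2%, the monthly plan 53/150 = 35.3% → the monthly plan
Referral: the Basic plan 152/256 = 59.4%, the monthly plan 109/165 = 66.1% → the monthly plan
Overall: the Basic plan 234/601 = 38.9%, the monthly plan 197/438 = 45.0% → the monthly plan
The monthly plan wins overall and in every signup group — no reversal.

Yes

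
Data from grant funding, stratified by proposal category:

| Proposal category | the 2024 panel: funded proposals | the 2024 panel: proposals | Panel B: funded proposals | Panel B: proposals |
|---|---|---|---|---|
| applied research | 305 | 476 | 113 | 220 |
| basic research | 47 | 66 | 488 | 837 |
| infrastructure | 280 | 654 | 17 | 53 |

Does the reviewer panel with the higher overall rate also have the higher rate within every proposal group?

No

Applied research: the 2024 panel 305/476 = 64.1%, Panel B 113/220 = 51.4% → the 2024 panel
Basic research: the 2024 panel 47/66 = 71.2%, Panel B 488/837 = 58.3% → the 2024 panel
Infrastructure: the 2024 panel 280/654 = 42.8%, Panel B 17/53 = 32.1% → the 2024 panel
Overall: the 2024 panel 632/1196 = 52.8%, Panel B 618/1110 = 55.7% → Panel B
The 2024 panel wins each proposal group but Panel B wins overall — the comparison reverses. The 2024 panel's proposals skew toward infrastructure, which has a lower base rate.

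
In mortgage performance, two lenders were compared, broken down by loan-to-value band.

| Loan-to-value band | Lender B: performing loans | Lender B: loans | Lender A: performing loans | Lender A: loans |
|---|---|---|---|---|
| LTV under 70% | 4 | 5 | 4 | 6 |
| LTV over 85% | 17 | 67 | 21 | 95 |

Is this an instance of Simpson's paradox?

LTV under 70%: Lender B 4/5 = 80.0%, Lender A 4/6 = 66.7% → Lender B
LTV over 85%: Lender B 17/67 = 25.4%, Lender A 21/95 = 22.1% → Lender B
Overall: Lender B 21/72 = 29.2%, Lender A 25/101 = 24.8% → Lender B
Lender B wins overall and in every loan-to-value group — no reversal.

No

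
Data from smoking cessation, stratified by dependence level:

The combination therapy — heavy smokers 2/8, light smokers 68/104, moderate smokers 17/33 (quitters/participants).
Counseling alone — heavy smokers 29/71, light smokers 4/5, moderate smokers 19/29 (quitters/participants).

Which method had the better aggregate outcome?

Heavy smokers: the combination therapy 2/8 = 25.0%, counseling alone 29/71 = 40.8% → counseling alone
Light smokers: the combination therapy 68/104 = 65.4%, counseling alone 4/5 = 80.0% → counseling alone
Moderate smokers: the combination therapy 17/33 = 51.5%, counseling alone 19/29 = 65.5% → counseling alone
Overall: the combination therapy 87/145 = 60.0%, counseling alone 52/105 = 49.5% → the combination therapy
(Counseling alone wins every dependence group but the combination therapy wins overall — counseling alone's participants skew toward the low-rate heavy smokers group.)

the combination therapy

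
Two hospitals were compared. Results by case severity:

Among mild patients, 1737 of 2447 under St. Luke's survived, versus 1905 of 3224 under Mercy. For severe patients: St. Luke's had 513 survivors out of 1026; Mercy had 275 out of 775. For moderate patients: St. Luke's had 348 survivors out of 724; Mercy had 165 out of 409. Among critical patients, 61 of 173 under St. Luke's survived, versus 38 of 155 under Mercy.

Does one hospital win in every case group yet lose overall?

No

Mild: St. Luke's 1737/2447 = 71.0%, Mercy 1905/3224 = 59.1% → St. Luke's
Severe: St. Luke's 513/1026 = 50.0%, Mercy 275/775 = 35.5% → St. Luke's
Moderate: St. Luke's 348/724 = 48.1%, Mercy 165/409 = 40.3% → St. Luke's
Critical: St. Luke's 61/173 = 35.3%, Mercy 38/155 = 24.5% → St. Luke's
Overall: St. Luke's 2659/4370 = 60.8%, Mercy 2383/4563 = 52.2% → St. Luke's
St. Luke's wins overall and in every case group — no reversal.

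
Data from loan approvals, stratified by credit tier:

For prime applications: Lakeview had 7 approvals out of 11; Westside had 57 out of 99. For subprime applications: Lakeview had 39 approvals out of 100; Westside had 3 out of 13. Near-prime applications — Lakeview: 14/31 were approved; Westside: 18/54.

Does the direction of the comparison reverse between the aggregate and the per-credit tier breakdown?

Yes

Prime: Lakeview 7/11 = 63.6%, Westside 57/99 = 57.6% → Lakeview
Subprime: Lakeview 39/100 = 39.0%, Westside 3/13 = 23.1% → Lakeview
Near-prime: Lakeview 14/31 = 45.2%, Westside 18/54 = 33.3% → Lakeview
Overall: Lakeview 60/142 = 42.3%, Westside 78/166 = 47.0% → Westside
Lakeview wins each credit group but Westside wins overall — the comparison reverses. Lakeview's applications skew toward subprime, which has a lower base rate.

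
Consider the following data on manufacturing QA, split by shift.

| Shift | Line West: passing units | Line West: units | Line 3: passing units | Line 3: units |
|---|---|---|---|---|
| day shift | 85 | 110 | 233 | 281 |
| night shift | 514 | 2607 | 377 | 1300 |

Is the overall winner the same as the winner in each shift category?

Day shift: Line West 85/110 = 77.3%, Line 3 233/281 = 82.9% → Line 3
Night shift: Line West 514/2607 = 19.7%, Line 3 377/1300 = 29.0% → Line 3
Overall: Line West 599/2717 = 22.0%, Line 3 610/1581 = 38.6% → Line 3
Line 3 wins overall and in every shift group — no reversal.

Yes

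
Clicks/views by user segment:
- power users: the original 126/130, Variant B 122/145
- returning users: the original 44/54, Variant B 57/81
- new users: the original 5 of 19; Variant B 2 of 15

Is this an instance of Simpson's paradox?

No

Power users: the original 126/130 = 96.9%, Variant B 122/145 = 84.1% → the original
Returning users: the original 44/54 = 81.5%, Variant B 57/81 = 70.4% → the original
New users: the original 5/19 = 26.3%, Variant B 2/15 = 13.3% → the original
Overall: the original 175/203 = 86.2%, Variant B 181/241 = 75.1% → the original
The original wins overall and in every user group — no reversal.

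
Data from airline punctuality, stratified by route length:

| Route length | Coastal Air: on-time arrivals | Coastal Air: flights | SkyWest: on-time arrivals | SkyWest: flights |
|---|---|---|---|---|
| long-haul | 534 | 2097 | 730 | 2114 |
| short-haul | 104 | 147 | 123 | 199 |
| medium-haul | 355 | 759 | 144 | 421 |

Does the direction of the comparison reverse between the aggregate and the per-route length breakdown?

No

Long-haul: Coastal Air 534/2097 = 25.5%, SkyWest 730/2114 = 34.5% → SkyWest
Short-haul: Coastal Air 104/147 = 70.7%, SkyWest 123/199 = 61.8% → Coastal Air
Medium-haul: Coastal Air 355/759 = 46.8%, SkyWest 144/421 = 34.2% → Coastal Air
Overall: Coastal Air 993/3003 = 33.1%, SkyWest 997/2734 = 36.5% → SkyWest
Neither sweeps: Coastal Air wins 2 of 3 groups, SkyWest wins 1. SkyWest wins overall but not every group — no Simpson reversal.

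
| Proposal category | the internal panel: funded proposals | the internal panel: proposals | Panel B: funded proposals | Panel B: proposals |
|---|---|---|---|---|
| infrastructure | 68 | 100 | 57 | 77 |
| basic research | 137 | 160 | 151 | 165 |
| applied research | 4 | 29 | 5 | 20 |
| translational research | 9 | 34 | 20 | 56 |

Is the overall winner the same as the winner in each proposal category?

Infrastructure: the internal panel 68/100 = 68.0%, Panel B 57/77 = 74.0% → Panel B
Basic research: the internal panel 137/160 = 85.6%, Panel B 151/165 = 91.5% → Panel B
Applied research: the internal panel 4/29 = 13.8%, Panel B 5/20 = 25.0% → Panel B
Translational research: the internal panel 9/34 = 26.5%, Panel B 20/56 = 35.7% → Panel B
Overall: the internal panel 218/323 = 67.5%, Panel B 233/318 = 73.3% → Panel B
Panel B wins overall and in every proposal group — no reversal.

Yes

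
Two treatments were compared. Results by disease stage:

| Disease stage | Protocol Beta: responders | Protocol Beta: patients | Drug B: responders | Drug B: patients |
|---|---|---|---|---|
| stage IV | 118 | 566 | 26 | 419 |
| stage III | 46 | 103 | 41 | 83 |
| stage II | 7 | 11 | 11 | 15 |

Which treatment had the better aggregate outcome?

Protocol Beta

Stage IV: Protocol Beta 118/566 = 20.8%, Drug B 26/419 = 6.2% → Protocol Beta
Stage III: Protocol Beta 46/103 = 44.7%, Drug B 41/83 = 49.4% → Drug B
Stage II: Protocol Beta 7/11 = 63.6%, Drug B 11/15 = 73.3% → Drug B
Overall: Protocol Beta 171/680 = 25.1%, Drug B 78/517 = 15.1% → Protocol Beta
(Neither sweeps every disease group, but Protocol Beta has the higher pooled rate.)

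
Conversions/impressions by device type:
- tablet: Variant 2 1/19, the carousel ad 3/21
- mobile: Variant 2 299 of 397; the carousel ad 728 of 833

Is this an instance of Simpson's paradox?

No

Tablet: Variant 2 1/19 = 5.3%, the carousel ad 3/21 = 14.3% → the carousel ad
Mobile: Variant 2 299/397 = 75.3%, the carousel ad 728/833 = 87.4% → the carousel ad
Overall: Variant 2 300/416 = 72.1%, the carousel ad 731/854 = 85.6% → the carousel ad
The carousel ad wins overall and in every device group — no reversal.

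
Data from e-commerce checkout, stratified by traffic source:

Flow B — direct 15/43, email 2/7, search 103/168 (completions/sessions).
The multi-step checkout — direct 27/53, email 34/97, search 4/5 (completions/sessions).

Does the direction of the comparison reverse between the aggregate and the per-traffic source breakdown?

Direct: Flow B 15/43 = 34.9%, the multi-step checkout 27/53 = 50.9% → the multi-step checkout
Email: Flow B 2/7 = 28.6%, the multi-step checkout 34/97 = 35.1% → the multi-step checkout
Search: Flow B 103/168 = 61.3%, the multi-step checkout 4/5 = 80.0% → the multi-step checkout
Overall: Flow B 120/218 = 55.0%, the multi-step checkout 65/155 = 41.9% → Flow B
The multi-step checkout wins each traffic group but Flow B wins overall — the comparison reverses. The multi-step checkout's sessions skew toward email, which has a lower base rate.

Yes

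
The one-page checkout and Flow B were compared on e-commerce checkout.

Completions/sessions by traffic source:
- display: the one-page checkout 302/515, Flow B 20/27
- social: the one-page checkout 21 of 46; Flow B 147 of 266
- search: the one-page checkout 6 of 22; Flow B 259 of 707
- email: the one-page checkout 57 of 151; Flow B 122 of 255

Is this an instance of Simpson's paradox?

Display: the one-page checkout 302/515 = 58.6%, Flow B 20/27 = 74.1% → Flow B
Social: the one-page checkout 21/46 = 45.7%, Flow B 147/266 = 55.3% → Flow B
Search: the one-page checkout 6/22 = 27.3%, Flow B 259/707 = 36.6% → Flow B
Email: the one-page checkout 57/151 = 37.7%, Flow B 122/255 = 47.8% → Flow B
Overall: the one-page checkout 386/734 = 52.6%, Flow B 548/1255 = 43.7% → the one-page checkout
Flow B wins each traffic group but the one-page checkout wins overall — the comparison reverses. Flow B's sessions skew toward search, which has a lower base rate.

Yes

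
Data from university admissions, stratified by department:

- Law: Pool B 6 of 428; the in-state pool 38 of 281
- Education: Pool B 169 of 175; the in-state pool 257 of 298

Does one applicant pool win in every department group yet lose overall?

Law: Pool B 6/428 = 1.4%, the in-state pool 38/281 = 13.5% → the in-state pool
Education: Pool B 169/175 = 96.6%, the in-state pool 257/298 = 86.2% → Pool B
Overall: Pool B 175/603 = 29.0%, the in-state pool 295/579 = 50.9% → the in-state pool
Neither sweeps: Pool B wins 1 of 2 groups, the in-state pool wins 1. The in-state pool wins overall but not every group — no Simpson reversal.

No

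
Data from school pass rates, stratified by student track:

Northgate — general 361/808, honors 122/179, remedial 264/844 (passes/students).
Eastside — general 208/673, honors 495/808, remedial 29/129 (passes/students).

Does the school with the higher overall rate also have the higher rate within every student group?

No

General: Northgate 361/808 = 44.7%, Eastside 208/673 = 30.9% → Northgate
Honors: Northgate 122/179 = 68.2%, Eastside 495/808 = 61.3% → Northgate
Remedial: Northgate 264/844 = 31.3%, Eastside 29/129 = 22.5% → Northgate
Overall: Northgate 747/1831 = 40.8%, Eastside 732/1610 = 45.5% → Eastside
Northgate wins each student group but Eastside wins overall — the comparison reverses. Northgate's students skew toward remedial, which has a lower base rate.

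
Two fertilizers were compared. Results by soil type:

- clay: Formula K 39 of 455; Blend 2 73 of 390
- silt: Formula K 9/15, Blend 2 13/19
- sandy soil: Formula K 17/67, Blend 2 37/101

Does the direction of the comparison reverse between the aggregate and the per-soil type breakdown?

Clay: Formula K 39/455 = 8.6%, Blend 2 73/390 = 18.7% → Blend 2
Silt: Formula K 9/15 = 60.0%, Blend 2 13/19 = 68.4% → Blend 2
Sandy soil: Formula K 17/67 = 25.4%, Blend 2 37/101 = 36.6% → Blend 2
Overall: Formula K 65/537 = 12.1%, Blend 2 123/510 = 24.1% → Blend 2
Blend 2 wins overall and in every soil group — no reversal.

No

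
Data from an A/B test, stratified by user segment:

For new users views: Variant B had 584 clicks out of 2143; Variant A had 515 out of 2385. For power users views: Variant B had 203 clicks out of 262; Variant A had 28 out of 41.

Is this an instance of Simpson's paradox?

New users: Variant B 584/2143 = 27.3%, Variant A 515/2385 = 21.6% → Variant B
Power users: Variant B 203/262 = 77.5%, Variant A 28/41 = 68.3% → Variant B
Overall: Variant B 787/2405 = 32.7%, Variant A 543/2426 = 22.4% → Variant B
Variant B wins overall and in every user group — no reversal.

No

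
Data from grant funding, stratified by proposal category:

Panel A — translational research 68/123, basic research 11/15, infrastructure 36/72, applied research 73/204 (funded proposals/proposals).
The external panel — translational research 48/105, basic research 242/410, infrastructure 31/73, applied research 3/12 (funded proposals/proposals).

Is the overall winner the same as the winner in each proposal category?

Translational research: Panel A 68/123 = 55.3%, the external panel 48/105 = 45.7% → Panel A
Basic research: Panel A 11/15 = 73.3%, the external panel 242/410 = 59.0% → Panel A
Infrastructure: Panel A 36/72 = 50.0%, the external panel 31/73 = 42.5% → Panel A
Applied research: Panel A 73/204 = 35.8%, the external panel 3/12 = 25.0% → Panel A
Overall: Panel A 188/414 = 45.4%, the external panel 324/600 = 54.0% → the external panel
Panel A wins each proposal group but the external panel wins overall — the comparison reverses. Panel A's proposals skew toward applied research, which has a lower base rate.

No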